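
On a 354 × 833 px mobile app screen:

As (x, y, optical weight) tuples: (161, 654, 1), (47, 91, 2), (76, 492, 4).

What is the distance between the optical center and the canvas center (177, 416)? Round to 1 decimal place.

Σw = 1 + 2 + 4 = 7.
x-moment: 1·161 + 2·47 + 4·76 = 559; centroid 559/7 ≈ 79.86.
y-moment: 1·654 + 2·91 + 4·492 = 2804; centroid 2804/7 ≈ 400.57.
Offset from (177, 416): Δx ≈ -97.14, Δy ≈ -15.43; distance = √(Δx² + Δy²) ≈ 98.36.

≈ 98.4 px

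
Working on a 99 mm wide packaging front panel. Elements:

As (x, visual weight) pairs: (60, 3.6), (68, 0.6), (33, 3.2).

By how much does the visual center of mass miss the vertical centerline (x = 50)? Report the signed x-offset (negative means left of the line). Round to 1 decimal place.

Weights sum to 3.6 + 0.6 + 3.2 = 7.4.
x: (3.6·60 + 0.6·68 + 3.2·33) / 7.4 = 362.4 / 7.4 ≈ 48.97
Offset from x = 50: 48.97 − 50 ≈ -1.03.

≈ -1.0 mm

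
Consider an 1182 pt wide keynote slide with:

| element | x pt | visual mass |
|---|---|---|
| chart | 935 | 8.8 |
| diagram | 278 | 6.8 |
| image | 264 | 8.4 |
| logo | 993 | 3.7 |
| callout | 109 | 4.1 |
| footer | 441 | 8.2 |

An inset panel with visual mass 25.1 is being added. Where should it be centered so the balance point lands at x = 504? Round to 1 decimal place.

With the inset panel, Σw becomes 8.8 + 6.8 + 8.4 + 3.7 + 4.1 + 8.2 + 25.1 = 65.1.
x: need Σw·x = 65.1·504 = 32810.4. Existing = 8.8·935 + 6.8·278 + 8.4·264 + 3.7·993 + 4.1·109 + 8.2·441 = 20073.2. Remainder 12737.2 / 25.1 ≈ 507.46.

x ≈ 507.5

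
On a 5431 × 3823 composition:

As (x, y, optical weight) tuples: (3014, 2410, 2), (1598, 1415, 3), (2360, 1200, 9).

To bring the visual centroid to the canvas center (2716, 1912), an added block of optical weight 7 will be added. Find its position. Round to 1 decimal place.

(3567.7, 2898.1)

After adding the added block, total weight = 2 + 3 + 9 + 7 = 21.
Along x: (32062 + 7·x) / 21 = 2716 (existing moment 2·3014 + 3·1598 + 9·2360 = 32062) ⇒ x = (57036 − 32062) / 7 ≈ 3567.71.
Along y: (19865 + 7·y) / 21 = 1912 (existing moment 2·2410 + 3·1415 + 9·1200 = 19865) ⇒ y = (40152 − 19865) / 7 ≈ 2898.14.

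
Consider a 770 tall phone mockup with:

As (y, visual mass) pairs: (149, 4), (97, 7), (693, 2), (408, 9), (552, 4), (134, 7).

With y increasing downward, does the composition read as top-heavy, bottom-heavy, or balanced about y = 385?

top-heavy

Weights sum to 4 + 7 + 2 + 9 + 4 + 7 = 33.
Σw·y = 9479; ȳ = 9479/33 ≈ 287.24.
Since 287.2 is above (smaller y than) 385, the composition reads top-heavy.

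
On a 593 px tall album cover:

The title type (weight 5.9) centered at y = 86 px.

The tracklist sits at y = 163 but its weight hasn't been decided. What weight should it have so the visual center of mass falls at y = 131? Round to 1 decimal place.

The single fixed element contributes weight 5.9, moment 5.9·86 = 507.4.
Set Σw·y/Σw = 131: (507.4 + 163w) = 131·(5.9 + w).
Solving: w = (131·5.9 − 507.4) / (163 − 131) = 265.5 / 32 ≈ 8.30.

w ≈ 8.3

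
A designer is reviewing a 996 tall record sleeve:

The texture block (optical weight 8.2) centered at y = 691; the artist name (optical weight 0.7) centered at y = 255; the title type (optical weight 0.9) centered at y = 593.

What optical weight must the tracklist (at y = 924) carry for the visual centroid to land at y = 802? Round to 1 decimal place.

w ≈ 12.1

Fixed elements: Σw = 8.2 + 0.7 + 0.9 = 9.8, Σw·y = 8.2·691 + 0.7·255 + 0.9·593 = 6378.4.
For the centroid to hit 802: (6378.4 + w·924) / (9.8 + w) = 802.
So w = (802·9.8 − 6378.4)/(924 − 802) = 1481.2/122 ≈ 12.14.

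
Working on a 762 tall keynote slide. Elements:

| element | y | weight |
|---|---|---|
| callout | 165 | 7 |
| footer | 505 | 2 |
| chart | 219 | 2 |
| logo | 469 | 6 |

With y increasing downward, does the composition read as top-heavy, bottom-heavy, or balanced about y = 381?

Weights sum to 7 + 2 + 2 + 6 = 17.
Σw·y = 7·165 + 2·505 + 2·219 + 6·469 = 5417, so ȳ = 5417/17 ≈ 318.65.
318.6 vs midline 381 → top-heavy.

top-heavy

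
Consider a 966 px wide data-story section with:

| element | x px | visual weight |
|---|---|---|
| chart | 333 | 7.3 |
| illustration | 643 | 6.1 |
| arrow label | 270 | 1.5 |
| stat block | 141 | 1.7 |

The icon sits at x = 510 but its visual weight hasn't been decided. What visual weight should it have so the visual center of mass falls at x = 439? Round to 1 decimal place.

w ≈ 4.1

Existing Σw = 16.6 (7.3 + 6.1 + 1.5 + 1.7); existing moment 7.3·333 + 6.1·643 + 1.5·270 + 1.7·141 = 6997.9.
Balance at x = 439 requires (6997.9 + w·510) / (16.6 + w) = 439.
Solving: w = (439·16.6 − 6997.9) / (510 − 439) = 289.5 / 71 ≈ 4.08.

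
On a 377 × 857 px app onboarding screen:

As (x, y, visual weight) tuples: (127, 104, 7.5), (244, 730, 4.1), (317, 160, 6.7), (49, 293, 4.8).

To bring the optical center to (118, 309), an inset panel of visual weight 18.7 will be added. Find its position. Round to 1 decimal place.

New total weight: (7.5 + 4.1 + 6.7 + 4.8) + 18.7 = 41.8.
Along x: (4312.0 + 18.7·x) / 41.8 = 118 (existing moment 7.5·127 + 4.1·244 + 6.7·317 + 4.8·49 = 4312.0) ⇒ x = (4932.4 − 4312.0) / 18.7 ≈ 33.18.
Along y: (6251.4 + 18.7·y) / 41.8 = 309 (existing moment 7.5·104 + 4.1·730 + 6.7·160 + 4.8·293 = 6251.4) ⇒ y = (12916.2 − 6251.4) / 18.7 ≈ 356.41.

(33.2, 356.4)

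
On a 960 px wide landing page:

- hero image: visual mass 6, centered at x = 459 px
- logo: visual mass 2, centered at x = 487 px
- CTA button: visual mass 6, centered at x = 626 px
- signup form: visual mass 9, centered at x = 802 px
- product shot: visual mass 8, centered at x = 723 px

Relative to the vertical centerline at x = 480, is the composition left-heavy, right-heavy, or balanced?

right-heavy

Σw = 6 + 2 + 6 + 9 + 8 = 31.
Σw·x = 6·459 + 2·487 + 6·626 + 9·802 + 8·723 = 20486, so x̄ = 20486/31 ≈ 660.84.
660.8 vs midline 480 → right-heavy.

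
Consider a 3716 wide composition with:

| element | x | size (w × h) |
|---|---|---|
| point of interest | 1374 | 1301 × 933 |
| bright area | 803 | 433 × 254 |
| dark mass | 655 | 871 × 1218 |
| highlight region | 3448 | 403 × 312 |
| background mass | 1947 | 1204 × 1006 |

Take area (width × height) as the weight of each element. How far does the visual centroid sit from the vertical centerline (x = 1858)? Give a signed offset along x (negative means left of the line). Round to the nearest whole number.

≈ -449

Areas → weights: point of interest 1301·933 = 1213833, bright area 433·254 = 109982, dark mass 871·1218 = 1060878, highlight region 403·312 = 125736, background mass 1204·1006 = 1211224; Σw = 3721653.
x: (1213833·1374 + 109982·803 + 1060878·655 + 125736·3448 + 1211224·1947) / 3721653 = 5242788034 / 3721653 ≈ 1408.73
Against x = 1858, that's 1408.73 − 1858 = -449.27.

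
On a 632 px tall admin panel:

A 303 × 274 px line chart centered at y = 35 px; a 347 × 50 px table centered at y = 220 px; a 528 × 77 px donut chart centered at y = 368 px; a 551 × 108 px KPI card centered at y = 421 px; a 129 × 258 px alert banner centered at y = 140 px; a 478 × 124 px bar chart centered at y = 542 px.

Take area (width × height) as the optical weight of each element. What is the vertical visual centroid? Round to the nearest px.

y ≈ 285

Taking area as weight: line chart 303·274 = 83022, table 347·50 = 17350, donut chart 528·77 = 40656, KPI card 551·108 = 59508, alert banner 129·258 = 33282, bar chart 478·124 = 59272. Sum 293090.
y-moment: 83022·35 + 17350·220 + 40656·368 + 59508·421 + 33282·140 + 59272·542 = 83521950; centroid 83521950/293090 ≈ 284.97.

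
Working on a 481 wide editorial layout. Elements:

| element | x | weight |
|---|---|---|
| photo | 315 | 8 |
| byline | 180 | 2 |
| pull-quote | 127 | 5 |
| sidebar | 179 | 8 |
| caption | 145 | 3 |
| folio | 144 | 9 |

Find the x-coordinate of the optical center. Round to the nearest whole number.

Total weight = 8 + 2 + 5 + 8 + 3 + 9 = 35.
x: moment 6678 / weight 35 ≈ 190.80

x ≈ 191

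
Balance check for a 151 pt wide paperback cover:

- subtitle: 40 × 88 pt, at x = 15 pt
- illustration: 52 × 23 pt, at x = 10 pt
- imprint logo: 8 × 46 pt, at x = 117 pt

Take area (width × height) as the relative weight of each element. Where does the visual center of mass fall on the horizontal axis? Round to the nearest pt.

Taking area as weight: subtitle 40·88 = 3520, illustration 52·23 = 1196, imprint logo 8·46 = 368. Sum 5084.
Σw·x = 3520·15 + 1196·10 + 368·117 = 107816, so x̄ = 107816/5084 ≈ 21.21.

x ≈ 21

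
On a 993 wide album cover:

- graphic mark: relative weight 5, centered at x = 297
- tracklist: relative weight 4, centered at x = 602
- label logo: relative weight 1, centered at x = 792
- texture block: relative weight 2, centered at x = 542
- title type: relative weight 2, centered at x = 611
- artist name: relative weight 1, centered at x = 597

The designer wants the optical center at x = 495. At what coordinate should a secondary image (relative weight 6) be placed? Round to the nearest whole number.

x ≈ 468

New total weight: (5 + 4 + 1 + 2 + 2 + 1) + 6 = 21.
Along x: (7588 + 6·x) / 21 = 495 (existing moment 5·297 + 4·602 + 1·792 + 2·542 + 2·611 + 1·597 = 7588) ⇒ x = (10395 − 7588) / 6 ≈ 467.83.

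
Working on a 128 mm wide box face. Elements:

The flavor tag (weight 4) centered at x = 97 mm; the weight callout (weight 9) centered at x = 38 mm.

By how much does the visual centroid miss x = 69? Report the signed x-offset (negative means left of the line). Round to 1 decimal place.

Σw = 4 + 9 = 13.
Σw·x = 4·97 + 9·38 = 730, so x̄ = 730/13 ≈ 56.15.
Against x = 69, that's 56.15 − 69 = -12.85.

≈ -12.8 mm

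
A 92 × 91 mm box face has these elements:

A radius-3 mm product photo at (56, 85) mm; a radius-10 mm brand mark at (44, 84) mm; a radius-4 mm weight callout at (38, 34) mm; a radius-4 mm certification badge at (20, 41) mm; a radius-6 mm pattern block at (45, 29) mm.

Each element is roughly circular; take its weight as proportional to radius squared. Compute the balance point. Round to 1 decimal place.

(42.1, 64.5)

Weights ∝ r²: product photo 3² = 9, brand mark 10² = 100, weight callout 4² = 16, certification badge 4² = 16, pattern block 6² = 36; Σw = 177.
Σw·x = 9·56 + 100·44 + 16·38 + 16·20 + 36·45 = 7452, so x̄ = 7452/177 ≈ 42.10.
Σw·y = 9·85 + 100·84 + 16·34 + 16·41 + 36·29 = 11409, so ȳ = 11409/177 ≈ 64.46.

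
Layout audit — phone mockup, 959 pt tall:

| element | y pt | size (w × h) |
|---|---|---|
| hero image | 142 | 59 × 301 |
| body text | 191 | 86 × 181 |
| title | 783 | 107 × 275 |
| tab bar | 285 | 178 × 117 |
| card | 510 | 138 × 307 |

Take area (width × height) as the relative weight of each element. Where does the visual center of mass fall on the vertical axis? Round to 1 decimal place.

y ≈ 445.3

Taking area as weight: hero image 59·301 = 17759, body text 86·181 = 15566, title 107·275 = 29425, tab bar 178·117 = 20826, card 138·307 = 42366. Sum 125942.
Σw·y = 17759·142 + 15566·191 + 29425·783 + 20826·285 + 42366·510 = 56076729, so ȳ = 56076729/125942 ≈ 445.26.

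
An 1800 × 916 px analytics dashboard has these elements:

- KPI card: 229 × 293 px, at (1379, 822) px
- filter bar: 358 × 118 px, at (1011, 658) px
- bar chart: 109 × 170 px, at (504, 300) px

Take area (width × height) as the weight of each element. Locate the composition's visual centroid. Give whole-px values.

Areas → weights: KPI card 229·293 = 67097, filter bar 358·118 = 42244, bar chart 109·170 = 18530; Σw = 127871.
x-moment: 67097·1379 + 42244·1011 + 18530·504 = 144574567; centroid 144574567/127871 ≈ 1130.63.
y-moment: 67097·822 + 42244·658 + 18530·300 = 88509286; centroid 88509286/127871 ≈ 692.18.

(1131, 692)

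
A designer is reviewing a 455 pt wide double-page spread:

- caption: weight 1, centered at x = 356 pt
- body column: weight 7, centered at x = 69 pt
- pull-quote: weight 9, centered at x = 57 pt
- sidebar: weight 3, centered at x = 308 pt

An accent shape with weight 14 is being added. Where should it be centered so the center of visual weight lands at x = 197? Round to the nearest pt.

x ≈ 316

After adding the accent shape, total weight = 1 + 7 + 9 + 3 + 14 = 34.
x: need Σw·x = 34·197 = 6698. Existing = 1·356 + 7·69 + 9·57 + 3·308 = 2276. Remainder 4422 / 14 ≈ 315.86.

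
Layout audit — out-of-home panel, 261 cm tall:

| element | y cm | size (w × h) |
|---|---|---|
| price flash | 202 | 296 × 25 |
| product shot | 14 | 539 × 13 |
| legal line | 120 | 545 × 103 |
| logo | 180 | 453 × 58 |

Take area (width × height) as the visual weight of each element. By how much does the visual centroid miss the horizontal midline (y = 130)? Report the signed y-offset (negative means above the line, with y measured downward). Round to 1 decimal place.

Taking area as weight: price flash 296·25 = 7400, product shot 539·13 = 7007, legal line 545·103 = 56135, logo 453·58 = 26274. Sum 96816.
y-moment: 7400·202 + 7007·14 + 56135·120 + 26274·180 = 13058418; centroid 13058418/96816 ≈ 134.88.
Offset from y = 130: 134.88 − 130 ≈ 4.88.

≈ 4.9 cm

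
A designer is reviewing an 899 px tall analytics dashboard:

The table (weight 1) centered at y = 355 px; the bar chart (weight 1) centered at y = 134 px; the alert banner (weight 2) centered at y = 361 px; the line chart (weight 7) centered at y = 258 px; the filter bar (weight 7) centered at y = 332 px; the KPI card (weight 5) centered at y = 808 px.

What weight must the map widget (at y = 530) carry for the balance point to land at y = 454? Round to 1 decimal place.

w ≈ 14.0

Fixed elements: Σw = 1 + 1 + 2 + 7 + 7 + 5 = 23, Σw·y = 1·355 + 1·134 + 2·361 + 7·258 + 7·332 + 5·808 = 9381.
Balance at y = 454 requires (9381 + w·530) / (23 + w) = 454.
So w = (454·23 − 9381)/(530 − 454) = 1061/76 ≈ 13.96.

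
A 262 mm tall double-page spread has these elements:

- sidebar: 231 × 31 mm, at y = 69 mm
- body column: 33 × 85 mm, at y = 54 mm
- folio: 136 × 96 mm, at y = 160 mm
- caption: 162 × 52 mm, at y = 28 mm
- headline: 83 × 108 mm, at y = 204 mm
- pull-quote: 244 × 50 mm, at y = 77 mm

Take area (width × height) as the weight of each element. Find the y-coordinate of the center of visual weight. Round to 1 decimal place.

Areas → weights: sidebar 231·31 = 7161, body column 33·85 = 2805, folio 136·96 = 13056, caption 162·52 = 8424, headline 83·108 = 8964, pull-quote 244·50 = 12200; Σw = 52610.
Σw·y = 5738467; ȳ = 5738467/52610 ≈ 109.08.

y ≈ 109.1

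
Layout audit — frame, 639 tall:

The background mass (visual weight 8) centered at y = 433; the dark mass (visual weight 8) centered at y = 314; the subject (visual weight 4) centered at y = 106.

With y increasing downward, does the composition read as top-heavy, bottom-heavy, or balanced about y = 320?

Weights sum to 8 + 8 + 4 = 20.
y: (8·433 + 8·314 + 4·106) / 20 = 6400 / 20 ≈ 320.00
320.00 = 320 exactly: balanced.

balanced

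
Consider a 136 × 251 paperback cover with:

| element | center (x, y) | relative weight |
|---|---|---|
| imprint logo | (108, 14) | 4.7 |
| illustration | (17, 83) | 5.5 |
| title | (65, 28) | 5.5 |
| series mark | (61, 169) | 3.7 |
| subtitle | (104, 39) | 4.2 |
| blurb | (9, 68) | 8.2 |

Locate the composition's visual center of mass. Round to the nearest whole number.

(53, 64)

Total weight = 4.7 + 5.5 + 5.5 + 3.7 + 4.2 + 8.2 = 31.8.
x: moment 1694.9 / weight 31.8 ≈ 53.30
Σw·y = 2023.0; ȳ = 2023.0/31.8 ≈ 63.62.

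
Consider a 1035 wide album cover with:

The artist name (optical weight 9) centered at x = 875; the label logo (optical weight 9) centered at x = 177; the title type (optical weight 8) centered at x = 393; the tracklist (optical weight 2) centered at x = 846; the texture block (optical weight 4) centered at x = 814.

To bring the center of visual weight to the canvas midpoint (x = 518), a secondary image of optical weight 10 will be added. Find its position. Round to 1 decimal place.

After adding the secondary image, total weight = 9 + 9 + 8 + 2 + 4 + 10 = 42.
x: target moment 42×518 = 21756; current 9·875 + 9·177 + 8·393 + 2·846 + 4·814 = 17560; the secondary image supplies 4196, so x = 4196/10 ≈ 419.60.

x ≈ 419.6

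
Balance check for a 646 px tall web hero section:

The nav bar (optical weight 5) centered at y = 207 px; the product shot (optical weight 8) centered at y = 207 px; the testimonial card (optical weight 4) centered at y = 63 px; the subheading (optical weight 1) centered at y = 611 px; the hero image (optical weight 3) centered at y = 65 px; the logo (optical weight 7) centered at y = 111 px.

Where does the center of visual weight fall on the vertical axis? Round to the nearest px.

y ≈ 162

Σw = 5 + 8 + 4 + 1 + 3 + 7 = 28.
y: (5·207 + 8·207 + 4·63 + 1·611 + 3·65 + 7·111) / 28 = 4526 / 28 ≈ 161.64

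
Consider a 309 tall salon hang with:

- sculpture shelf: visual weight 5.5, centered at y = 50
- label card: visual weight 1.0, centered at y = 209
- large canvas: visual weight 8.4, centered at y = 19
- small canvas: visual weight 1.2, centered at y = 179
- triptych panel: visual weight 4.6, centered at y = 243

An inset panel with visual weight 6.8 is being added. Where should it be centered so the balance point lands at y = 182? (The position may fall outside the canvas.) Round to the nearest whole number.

After adding the inset panel, total weight = 5.5 + 1.0 + 8.4 + 1.2 + 4.6 + 6.8 = 27.5.
y: need Σw·y = 27.5·182 = 5005.0. Existing = 5.5·50 + 1.0·209 + 8.4·19 + 1.2·179 + 4.6·243 = 1976.2. Remainder 3028.8 / 6.8 ≈ 445.41.

y ≈ 445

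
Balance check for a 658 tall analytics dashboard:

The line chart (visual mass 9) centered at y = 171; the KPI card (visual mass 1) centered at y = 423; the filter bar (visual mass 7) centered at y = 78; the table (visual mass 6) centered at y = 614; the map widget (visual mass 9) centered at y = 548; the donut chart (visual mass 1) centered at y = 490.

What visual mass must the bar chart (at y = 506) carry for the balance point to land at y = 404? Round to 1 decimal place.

Fixed elements: Σw = 9 + 1 + 7 + 6 + 9 + 1 = 33, Σw·y = 9·171 + 1·423 + 7·78 + 6·614 + 9·548 + 1·490 = 11614.
Balance at y = 404 requires (11614 + w·506) / (33 + w) = 404.
Rearranging, w·(506 − 404) = 404·33 − 11614 = 1718, so w ≈ 1718/102 = 16.84.

w ≈ 16.8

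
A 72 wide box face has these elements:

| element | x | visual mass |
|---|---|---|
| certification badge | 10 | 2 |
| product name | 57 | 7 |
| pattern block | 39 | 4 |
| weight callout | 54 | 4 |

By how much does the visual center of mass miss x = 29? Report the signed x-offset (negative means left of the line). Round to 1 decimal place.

≈ 17.5

Σw = 2 + 7 + 4 + 4 = 17.
Σw·x = 2·10 + 7·57 + 4·39 + 4·54 = 791, so x̄ = 791/17 ≈ 46.53.
Against x = 29, that's 46.53 − 29 = 17.53.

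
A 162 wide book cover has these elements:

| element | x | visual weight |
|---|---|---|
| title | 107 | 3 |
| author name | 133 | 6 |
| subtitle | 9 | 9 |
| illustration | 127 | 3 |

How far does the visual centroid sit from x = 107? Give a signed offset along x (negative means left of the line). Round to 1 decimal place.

Weights sum to 3 + 6 + 9 + 3 = 21.
x-moment: 3·107 + 6·133 + 9·9 + 3·127 = 1581; centroid 1581/21 ≈ 75.29.
Against x = 107, that's 75.29 − 107 = -31.71.

≈ -31.7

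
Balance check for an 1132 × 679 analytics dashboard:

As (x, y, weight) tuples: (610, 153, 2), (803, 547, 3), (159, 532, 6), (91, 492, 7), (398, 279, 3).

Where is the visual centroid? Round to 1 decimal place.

Weights sum to 2 + 3 + 6 + 7 + 3 = 21.
x-moment: 2·610 + 3·803 + 6·159 + 7·91 + 3·398 = 6414; centroid 6414/21 ≈ 305.43.
y-moment: 2·153 + 3·547 + 6·532 + 7·492 + 3·279 = 9420; centroid 9420/21 ≈ 448.57.

(305.4, 448.6)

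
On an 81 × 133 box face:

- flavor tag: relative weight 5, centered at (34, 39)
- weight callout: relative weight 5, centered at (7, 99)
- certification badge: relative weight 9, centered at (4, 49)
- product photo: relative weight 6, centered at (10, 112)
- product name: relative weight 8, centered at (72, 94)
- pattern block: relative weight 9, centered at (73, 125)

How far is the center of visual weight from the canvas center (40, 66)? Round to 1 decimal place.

≈ 21.9

Total weight = 5 + 5 + 9 + 6 + 8 + 9 = 42.
x: (5·34 + 5·7 + 9·4 + 6·10 + 8·72 + 9·73) / 42 = 1534 / 42 ≈ 36.52
y: (5·39 + 5·99 + 9·49 + 6·112 + 8·94 + 9·125) / 42 = 3680 / 42 ≈ 87.62
Relative to (40, 66): Δ = (-3.48, 21.62); |Δ| = √(-3.48² + 21.62²) ≈ 21.90.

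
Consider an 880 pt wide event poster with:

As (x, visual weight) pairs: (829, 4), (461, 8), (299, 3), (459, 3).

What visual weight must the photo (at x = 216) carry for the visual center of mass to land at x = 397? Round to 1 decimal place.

w ≈ 11.8

Known weights sum to 4 + 8 + 3 + 3 = 18; their moment is 4·829 + 8·461 + 3·299 + 3·459 = 9278.
Balance at x = 397 requires (9278 + w·216) / (18 + w) = 397.
So w = (397·18 − 9278)/(216 − 397) = -2132/-181 ≈ 11.78.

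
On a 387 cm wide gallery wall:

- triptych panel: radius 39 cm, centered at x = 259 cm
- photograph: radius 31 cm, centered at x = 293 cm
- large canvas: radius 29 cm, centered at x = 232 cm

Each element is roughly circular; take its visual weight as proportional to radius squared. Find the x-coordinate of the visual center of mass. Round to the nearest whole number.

x ≈ 262

Weights ∝ r²: triptych panel 39² = 1521, photograph 31² = 961, large canvas 29² = 841; Σw = 3323.
x: (1521·259 + 961·293 + 841·232) / 3323 = 870624 / 3323 ≈ 262.00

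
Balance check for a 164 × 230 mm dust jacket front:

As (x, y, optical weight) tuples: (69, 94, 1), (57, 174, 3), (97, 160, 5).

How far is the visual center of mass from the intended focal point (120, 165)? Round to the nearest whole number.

≈ 40 mm

Weights sum to 1 + 3 + 5 = 9.
x: (1·69 + 3·57 + 5·97) / 9 = 725 / 9 ≈ 80.56
y: (1·94 + 3·174 + 5·160) / 9 = 1416 / 9 ≈ 157.33
From (120, 165): dx = -39.44, dy = -7.67, so the distance is √(dx²+dy²) ≈ 40.18.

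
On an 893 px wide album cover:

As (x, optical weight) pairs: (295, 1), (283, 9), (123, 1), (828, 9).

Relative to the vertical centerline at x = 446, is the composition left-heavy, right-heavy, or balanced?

right-heavy

Σw = 1 + 9 + 1 + 9 = 20.
Σw·x = 1·295 + 9·283 + 1·123 + 9·828 = 10417, so x̄ = 10417/20 ≈ 520.85.
520.9 lies right of the midline 446, so the layout is right-heavy.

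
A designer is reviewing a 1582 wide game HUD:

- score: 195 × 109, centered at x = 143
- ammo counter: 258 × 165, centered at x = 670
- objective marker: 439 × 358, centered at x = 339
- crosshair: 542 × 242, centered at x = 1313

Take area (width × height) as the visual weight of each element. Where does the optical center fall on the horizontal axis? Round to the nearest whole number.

x ≈ 730

Taking area as weight: score 195·109 = 21255, ammo counter 258·165 = 42570, objective marker 439·358 = 157162, crosshair 542·242 = 131164. Sum 352151.
x: (21255·143 + 42570·670 + 157162·339 + 131164·1313) / 352151 = 257057615 / 352151 ≈ 729.96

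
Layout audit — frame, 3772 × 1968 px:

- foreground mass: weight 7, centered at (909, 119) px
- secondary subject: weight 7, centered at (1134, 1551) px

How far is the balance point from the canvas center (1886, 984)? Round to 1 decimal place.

Σw = 7 + 7 = 14.
Σw·x = 7·909 + 7·1134 = 14301, so x̄ = 14301/14 ≈ 1021.50.
Σw·y = 7·119 + 7·1551 = 11690, so ȳ = 11690/14 ≈ 835.00.
Offset from (1886, 984): Δx ≈ -864.50, Δy ≈ -149.00; distance = √(Δx² + Δy²) ≈ 877.25.

≈ 877.2 px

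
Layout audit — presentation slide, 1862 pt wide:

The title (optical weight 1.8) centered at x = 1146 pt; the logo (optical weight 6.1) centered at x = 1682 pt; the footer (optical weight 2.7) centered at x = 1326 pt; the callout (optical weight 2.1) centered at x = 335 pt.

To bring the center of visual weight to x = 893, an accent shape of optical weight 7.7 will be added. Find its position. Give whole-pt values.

x ≈ 209

New total weight: (1.8 + 6.1 + 2.7 + 2.1) + 7.7 = 20.4.
x: target moment 20.4×893 = 18217.2; current 1.8·1146 + 6.1·1682 + 2.7·1326 + 2.1·335 = 16606.7; the accent shape supplies 1610.5, so x = 1610.5/7.7 ≈ 209.16.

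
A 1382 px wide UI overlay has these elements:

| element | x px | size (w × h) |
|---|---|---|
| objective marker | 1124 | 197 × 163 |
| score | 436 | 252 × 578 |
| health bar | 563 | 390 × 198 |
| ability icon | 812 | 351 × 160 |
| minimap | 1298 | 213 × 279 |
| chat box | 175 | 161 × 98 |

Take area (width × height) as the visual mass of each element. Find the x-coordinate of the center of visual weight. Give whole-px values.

Areas: objective marker 197·163 = 32111, score 252·578 = 145656, health bar 390·198 = 77220, ability icon 351·160 = 56160, minimap 213·279 = 59427, chat box 161·98 = 15778. Total weight = 386352.
Σw·x = 268572956; x̄ = 268572956/386352 ≈ 695.15.

x ≈ 695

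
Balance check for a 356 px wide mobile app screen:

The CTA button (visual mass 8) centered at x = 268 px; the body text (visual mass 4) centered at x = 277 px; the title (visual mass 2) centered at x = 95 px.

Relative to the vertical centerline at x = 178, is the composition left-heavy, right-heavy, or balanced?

Weights sum to 8 + 4 + 2 = 14.
Σw·x = 8·268 + 4·277 + 2·95 = 3442, so x̄ = 3442/14 ≈ 245.86.
Since 245.9 is right of 178, the composition reads right-heavy.

right-heavy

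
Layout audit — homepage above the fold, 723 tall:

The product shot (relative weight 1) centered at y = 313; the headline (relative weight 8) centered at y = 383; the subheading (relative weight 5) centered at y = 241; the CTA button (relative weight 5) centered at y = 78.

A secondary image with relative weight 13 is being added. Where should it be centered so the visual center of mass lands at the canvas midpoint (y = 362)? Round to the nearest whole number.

y ≈ 509

With the secondary image, Σw becomes 1 + 8 + 5 + 5 + 13 = 32.
Along y: (4972 + 13·y) / 32 = 362 (existing moment 1·313 + 8·383 + 5·241 + 5·78 = 4972) ⇒ y = (11584 − 4972) / 13 ≈ 508.62.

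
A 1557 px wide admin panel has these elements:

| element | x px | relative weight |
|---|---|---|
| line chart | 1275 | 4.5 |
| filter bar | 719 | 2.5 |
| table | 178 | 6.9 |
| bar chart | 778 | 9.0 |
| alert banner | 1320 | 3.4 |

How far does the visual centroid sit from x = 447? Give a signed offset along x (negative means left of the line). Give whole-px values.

Weights sum to 4.5 + 2.5 + 6.9 + 9.0 + 3.4 = 26.3.
x: (4.5·1275 + 2.5·719 + 6.9·178 + 9.0·778 + 3.4·1320) / 26.3 = 20253.2 / 26.3 ≈ 770.08
Offset from x = 447: 770.08 − 447 ≈ 323.08.

≈ 323 px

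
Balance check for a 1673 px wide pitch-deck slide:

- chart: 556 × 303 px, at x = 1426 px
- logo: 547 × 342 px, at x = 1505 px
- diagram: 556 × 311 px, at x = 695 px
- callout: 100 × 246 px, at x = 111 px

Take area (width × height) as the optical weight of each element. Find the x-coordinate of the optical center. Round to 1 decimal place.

x ≈ 1165.7

Taking area as weight: chart 556·303 = 168468, logo 547·342 = 187074, diagram 556·311 = 172916, callout 100·246 = 24600. Sum 553058.
x: (168468·1426 + 187074·1505 + 172916·695 + 24600·111) / 553058 = 644688958 / 553058 ≈ 1165.68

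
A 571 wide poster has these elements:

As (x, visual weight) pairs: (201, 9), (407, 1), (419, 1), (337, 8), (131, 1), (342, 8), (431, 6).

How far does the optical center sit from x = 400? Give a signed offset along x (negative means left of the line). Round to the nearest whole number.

Σw = 9 + 1 + 1 + 8 + 1 + 8 + 6 = 34.
x-moment: 9·201 + 1·407 + 1·419 + 8·337 + 1·131 + 8·342 + 6·431 = 10784; centroid 10784/34 ≈ 317.18.
Offset from x = 400: 317.18 − 400 ≈ -82.82.

≈ -83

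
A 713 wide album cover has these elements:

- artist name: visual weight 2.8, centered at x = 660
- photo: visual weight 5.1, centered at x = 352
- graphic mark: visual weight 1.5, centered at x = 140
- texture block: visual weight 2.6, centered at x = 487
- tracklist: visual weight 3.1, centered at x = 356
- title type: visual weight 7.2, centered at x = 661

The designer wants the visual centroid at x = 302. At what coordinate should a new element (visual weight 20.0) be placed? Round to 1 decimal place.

After adding the new element, total weight = 2.8 + 5.1 + 1.5 + 2.6 + 3.1 + 7.2 + 20.0 = 42.3.
x: need Σw·x = 42.3·302 = 12774.6. Existing = 2.8·660 + 5.1·352 + 1.5·140 + 2.6·487 + 3.1·356 + 7.2·661 = 10982.2. Remainder 1792.4 / 20.0 ≈ 89.62.

x ≈ 89.6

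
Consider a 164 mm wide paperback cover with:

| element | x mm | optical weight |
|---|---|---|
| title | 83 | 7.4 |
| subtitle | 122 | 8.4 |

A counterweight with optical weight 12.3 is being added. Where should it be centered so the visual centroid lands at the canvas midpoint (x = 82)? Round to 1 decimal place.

x ≈ 54.1

After adding the counterweight, total weight = 7.4 + 8.4 + 12.3 = 28.1.
Along x: (1639.0 + 12.3·x) / 28.1 = 82 (existing moment 7.4·83 + 8.4·122 = 1639.0) ⇒ x = (2304.2 − 1639.0) / 12.3 ≈ 54.08.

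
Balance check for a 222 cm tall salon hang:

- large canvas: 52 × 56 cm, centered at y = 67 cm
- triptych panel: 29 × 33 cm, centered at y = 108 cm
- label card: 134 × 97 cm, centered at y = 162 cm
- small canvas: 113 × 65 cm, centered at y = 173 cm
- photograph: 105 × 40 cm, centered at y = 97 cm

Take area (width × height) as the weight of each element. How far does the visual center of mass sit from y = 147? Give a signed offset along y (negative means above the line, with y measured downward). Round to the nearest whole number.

Areas → weights: large canvas 52·56 = 2912, triptych panel 29·33 = 957, label card 134·97 = 12998, small canvas 113·65 = 7345, photograph 105·40 = 4200; Σw = 28412.
Σw·y = 2912·67 + 957·108 + 12998·162 + 7345·173 + 4200·97 = 4082221, so ȳ = 4082221/28412 ≈ 143.68.
Offset from y = 147: 143.68 − 147 ≈ -3.32.

≈ -3 cm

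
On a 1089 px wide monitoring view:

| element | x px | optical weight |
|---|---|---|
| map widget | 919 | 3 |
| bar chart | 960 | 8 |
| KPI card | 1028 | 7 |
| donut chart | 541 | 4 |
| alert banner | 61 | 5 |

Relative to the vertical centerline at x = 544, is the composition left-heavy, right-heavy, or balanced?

right-heavy

Total weight = 3 + 8 + 7 + 4 + 5 = 27.
Σw·x = 3·919 + 8·960 + 7·1028 + 4·541 + 5·61 = 20102, so x̄ = 20102/27 ≈ 744.52.
Since 744.5 is right of 544, the composition reads right-heavy.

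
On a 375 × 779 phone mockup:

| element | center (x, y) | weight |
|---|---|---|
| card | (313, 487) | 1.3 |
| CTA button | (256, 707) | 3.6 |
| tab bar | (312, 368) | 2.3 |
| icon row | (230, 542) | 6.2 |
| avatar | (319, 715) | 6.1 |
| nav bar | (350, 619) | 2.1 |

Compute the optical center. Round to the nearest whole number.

(285, 604)

Total weight = 1.3 + 3.6 + 2.3 + 6.2 + 6.1 + 2.1 = 21.6.
Σw·x = 6153.0; x̄ = 6153.0/21.6 ≈ 284.86.
y: moment 13046.5 / weight 21.6 ≈ 604.00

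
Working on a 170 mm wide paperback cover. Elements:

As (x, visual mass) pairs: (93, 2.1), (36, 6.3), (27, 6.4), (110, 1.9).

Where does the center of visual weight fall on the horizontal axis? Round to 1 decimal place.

Σw = 2.1 + 6.3 + 6.4 + 1.9 = 16.7.
x: (2.1·93 + 6.3·36 + 6.4·27 + 1.9·110) / 16.7 = 803.9 / 16.7 ≈ 48.14

x ≈ 48.1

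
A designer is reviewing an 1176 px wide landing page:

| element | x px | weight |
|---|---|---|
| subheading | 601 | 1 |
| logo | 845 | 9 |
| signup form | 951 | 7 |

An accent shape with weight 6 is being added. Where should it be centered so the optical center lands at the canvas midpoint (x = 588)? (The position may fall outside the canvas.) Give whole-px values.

With the accent shape, Σw becomes 1 + 9 + 7 + 6 = 23.
x: target moment 23×588 = 13524; current 1·601 + 9·845 + 7·951 = 14863; the accent shape supplies -1339, so x = -1339/6 ≈ -223.17.

x ≈ -223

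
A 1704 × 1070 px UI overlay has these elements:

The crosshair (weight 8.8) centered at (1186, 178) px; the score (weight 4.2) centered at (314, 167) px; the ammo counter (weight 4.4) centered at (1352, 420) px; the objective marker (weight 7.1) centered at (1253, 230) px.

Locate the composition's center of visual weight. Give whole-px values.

(1086, 235)

Σw = 8.8 + 4.2 + 4.4 + 7.1 = 24.5.
x: (8.8·1186 + 4.2·314 + 4.4·1352 + 7.1·1253) / 24.5 = 26600.7 / 24.5 ≈ 1085.74
y: (8.8·178 + 4.2·167 + 4.4·420 + 7.1·230) / 24.5 = 5748.8 / 24.5 ≈ 234.64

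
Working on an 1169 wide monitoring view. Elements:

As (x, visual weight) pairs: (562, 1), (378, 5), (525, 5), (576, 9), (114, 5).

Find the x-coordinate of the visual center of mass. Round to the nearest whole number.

x ≈ 433

Weights sum to 1 + 5 + 5 + 9 + 5 = 25.
x-moment: 1·562 + 5·378 + 5·525 + 9·576 + 5·114 = 10831; centroid 10831/25 ≈ 433.24.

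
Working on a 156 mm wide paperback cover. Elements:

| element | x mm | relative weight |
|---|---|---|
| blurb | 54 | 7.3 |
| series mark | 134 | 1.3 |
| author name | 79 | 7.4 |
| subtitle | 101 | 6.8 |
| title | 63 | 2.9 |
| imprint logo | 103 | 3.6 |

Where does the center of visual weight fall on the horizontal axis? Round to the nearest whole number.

x ≈ 82

Total weight = 7.3 + 1.3 + 7.4 + 6.8 + 2.9 + 3.6 = 29.3.
x-moment: 7.3·54 + 1.3·134 + 7.4·79 + 6.8·101 + 2.9·63 + 3.6·103 = 2393.3; centroid 2393.3/29.3 ≈ 81.68.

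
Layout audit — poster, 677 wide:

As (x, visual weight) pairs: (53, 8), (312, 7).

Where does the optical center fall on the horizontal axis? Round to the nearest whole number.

x ≈ 174

Total weight = 8 + 7 = 15.
Σw·x = 8·53 + 7·312 = 2608, so x̄ = 2608/15 ≈ 173.87.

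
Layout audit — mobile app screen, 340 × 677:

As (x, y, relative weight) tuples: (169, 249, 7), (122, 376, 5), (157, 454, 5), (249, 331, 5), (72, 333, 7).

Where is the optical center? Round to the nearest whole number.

Total weight = 7 + 5 + 5 + 5 + 7 = 29.
x: (7·169 + 5·122 + 5·157 + 5·249 + 7·72) / 29 = 4327 / 29 ≈ 149.21
y: (7·249 + 5·376 + 5·454 + 5·331 + 7·333) / 29 = 9879 / 29 ≈ 340.66

(149, 341)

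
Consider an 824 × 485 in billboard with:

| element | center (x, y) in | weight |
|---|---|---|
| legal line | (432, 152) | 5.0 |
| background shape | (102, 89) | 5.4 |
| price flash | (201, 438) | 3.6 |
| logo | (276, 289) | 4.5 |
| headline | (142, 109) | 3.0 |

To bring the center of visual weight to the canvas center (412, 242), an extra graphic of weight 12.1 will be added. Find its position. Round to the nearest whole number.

(722, 305)

With the extra graphic, Σw becomes 5.0 + 5.4 + 3.6 + 4.5 + 3.0 + 12.1 = 33.6.
x: target moment 33.6×412 = 13843.2; current 5.0·432 + 5.4·102 + 3.6·201 + 4.5·276 + 3.0·142 = 5102.4; the extra graphic supplies 8740.8, so x = 8740.8/12.1 ≈ 722.38.
y: target moment 33.6×242 = 8131.2; current 5.0·152 + 5.4·89 + 3.6·438 + 4.5·289 + 3.0·109 = 4444.9; the extra graphic supplies 3686.3, so y = 3686.3/12.1 ≈ 304.65.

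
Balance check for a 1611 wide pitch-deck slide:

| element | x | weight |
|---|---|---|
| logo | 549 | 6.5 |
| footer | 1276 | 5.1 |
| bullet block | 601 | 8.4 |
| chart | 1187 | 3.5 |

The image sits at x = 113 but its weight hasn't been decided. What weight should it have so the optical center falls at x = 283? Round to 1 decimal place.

Known weights sum to 6.5 + 5.1 + 8.4 + 3.5 = 23.5; their moment is 6.5·549 + 5.1·1276 + 8.4·601 + 3.5·1187 = 19279.0.
Balance at x = 283 requires (19279.0 + w·113) / (23.5 + w) = 283.
Rearranging, w·(113 − 283) = 283·23.5 − 19279.0 = -12628.5, so w ≈ -12628.5/-170 = 74.29.

w ≈ 74.3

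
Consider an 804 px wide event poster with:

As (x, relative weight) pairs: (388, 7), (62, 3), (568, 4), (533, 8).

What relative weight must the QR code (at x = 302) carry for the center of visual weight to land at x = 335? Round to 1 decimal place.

w ≈ 62.7

Fixed elements: Σw = 7 + 3 + 4 + 8 = 22, Σw·x = 7·388 + 3·62 + 4·568 + 8·533 = 9438.
Balance at x = 335 requires (9438 + w·302) / (22 + w) = 335.
Rearranging, w·(302 − 335) = 335·22 − 9438 = -2068, so w ≈ -2068/-33 = 62.67.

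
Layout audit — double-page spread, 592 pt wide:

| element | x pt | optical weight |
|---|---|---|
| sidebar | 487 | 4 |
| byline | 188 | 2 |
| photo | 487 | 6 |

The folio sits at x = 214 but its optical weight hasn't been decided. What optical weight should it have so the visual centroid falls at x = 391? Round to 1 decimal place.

w ≈ 3.1

Existing Σw = 12 (4 + 2 + 6); existing moment 4·487 + 2·188 + 6·487 = 5246.
For the centroid to hit 391: (5246 + w·214) / (12 + w) = 391.
So w = (391·12 − 5246)/(214 − 391) = -554/-177 ≈ 3.13.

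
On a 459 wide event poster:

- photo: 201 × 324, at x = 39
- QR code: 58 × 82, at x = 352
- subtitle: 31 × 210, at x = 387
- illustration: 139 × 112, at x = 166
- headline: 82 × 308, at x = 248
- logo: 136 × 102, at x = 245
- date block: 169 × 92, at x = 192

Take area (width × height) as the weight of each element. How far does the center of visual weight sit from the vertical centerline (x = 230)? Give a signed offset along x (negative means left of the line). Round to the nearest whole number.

≈ -80

Areas: photo 201·324 = 65124, QR code 58·82 = 4756, subtitle 31·210 = 6510, illustration 139·112 = 15568, headline 82·308 = 25256, logo 136·102 = 13872, date block 169·92 = 15548. Total weight = 146634.
x: moment 21964950 / weight 146634 ≈ 149.79
Difference: 149.79 − 230 ≈ -80.21.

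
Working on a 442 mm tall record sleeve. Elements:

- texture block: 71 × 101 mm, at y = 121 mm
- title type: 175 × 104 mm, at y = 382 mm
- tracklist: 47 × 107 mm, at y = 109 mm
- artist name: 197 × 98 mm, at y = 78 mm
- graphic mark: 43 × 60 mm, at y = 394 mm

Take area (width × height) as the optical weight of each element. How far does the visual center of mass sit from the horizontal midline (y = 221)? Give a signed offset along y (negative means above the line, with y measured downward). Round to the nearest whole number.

Taking area as weight: texture block 71·101 = 7171, title type 175·104 = 18200, tracklist 47·107 = 5029, artist name 197·98 = 19306, graphic mark 43·60 = 2580. Sum 52286.
Σw·y = 7171·121 + 18200·382 + 5029·109 + 19306·78 + 2580·394 = 10890640, so ȳ = 10890640/52286 ≈ 208.29.
Offset from y = 221: 208.29 − 221 ≈ -12.71.

≈ -13 mm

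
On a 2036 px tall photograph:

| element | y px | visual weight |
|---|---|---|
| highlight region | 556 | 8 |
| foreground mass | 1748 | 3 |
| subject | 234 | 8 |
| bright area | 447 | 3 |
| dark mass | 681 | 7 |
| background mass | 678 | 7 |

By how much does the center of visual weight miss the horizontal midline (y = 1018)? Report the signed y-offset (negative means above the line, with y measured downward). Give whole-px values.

Σw = 8 + 3 + 8 + 3 + 7 + 7 = 36.
y: (8·556 + 3·1748 + 8·234 + 3·447 + 7·681 + 7·678) / 36 = 22418 / 36 ≈ 622.72
Difference: 622.72 − 1018 ≈ -395.28.

≈ -395 px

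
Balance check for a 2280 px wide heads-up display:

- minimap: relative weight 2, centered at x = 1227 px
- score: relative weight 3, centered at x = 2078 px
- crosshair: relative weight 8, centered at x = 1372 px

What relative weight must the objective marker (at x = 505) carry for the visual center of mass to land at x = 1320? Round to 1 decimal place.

Existing Σw = 13 (2 + 3 + 8); existing moment 2·1227 + 3·2078 + 8·1372 = 19664.
For the centroid to hit 1320: (19664 + w·505) / (13 + w) = 1320.
So w = (1320·13 − 19664)/(505 − 1320) = -2504/-815 ≈ 3.07.

w ≈ 3.1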